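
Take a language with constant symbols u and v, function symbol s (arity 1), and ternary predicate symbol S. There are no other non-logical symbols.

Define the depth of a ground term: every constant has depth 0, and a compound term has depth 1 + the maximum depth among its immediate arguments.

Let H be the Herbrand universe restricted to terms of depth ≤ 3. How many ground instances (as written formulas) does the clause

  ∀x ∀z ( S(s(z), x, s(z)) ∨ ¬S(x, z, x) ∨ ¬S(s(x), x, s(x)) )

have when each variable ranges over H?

64

Ground terms of depth ≤ 3:
  Write N_k for the number of ground terms of depth ≤ k. A term of depth ≤ k is either a constant or a function symbol applied to arguments of depth ≤ k−1, so N_k = 2 + N_{k-1}.
  N_0 = 2
  N_1 = 2 + 2 = 4
  N_2 = 2 + 4 = 6
  N_3 = 2 + 6 = 8
So there are 8 ground terms available for substitution.
The body mentions every one of the 2 quantified variables; since ground terms form a free algebra, no two substitutions collapse to the same formula.
Number of ground instances = 8^2 = 64.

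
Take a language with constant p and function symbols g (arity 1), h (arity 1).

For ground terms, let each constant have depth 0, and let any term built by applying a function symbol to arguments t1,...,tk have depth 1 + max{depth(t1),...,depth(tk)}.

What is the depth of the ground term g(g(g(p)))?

3

depth(g(p)) = 1 + depth(p) = 1 + 0 = 1
depth(g(g(p))) = 1 + depth(g(p)) = 1 + 1 = 2
depth(g(g(g(p)))) = 1 + depth(g(g(p))) = 1 + 2 = 3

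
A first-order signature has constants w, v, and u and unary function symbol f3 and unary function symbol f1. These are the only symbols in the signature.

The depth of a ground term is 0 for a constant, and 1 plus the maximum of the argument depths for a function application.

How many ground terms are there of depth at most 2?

21

Let N_k = |{terms of depth ≤ k}|. Then N_0 = 3 and N_k = 3 + N_{k-1} + N_{k-1} for k ≥ 1 (one summand per function symbol, arity giving the exponent).
N_0 = 3
N_1 = 3 + 3 + 3 = 9
N_2 = 3 + 9 + 9 = 21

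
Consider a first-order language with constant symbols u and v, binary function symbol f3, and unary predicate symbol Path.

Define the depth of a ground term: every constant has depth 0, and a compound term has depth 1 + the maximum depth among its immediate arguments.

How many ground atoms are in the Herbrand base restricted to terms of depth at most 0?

2

First count ground terms of depth ≤ 0.
Write N_k for the number of ground terms of depth ≤ k. A term of depth ≤ k is either a constant or a function symbol applied to arguments of depth ≤ k−1, so N_k = 2 + N_{k-1}^2.
N_0 = 2
Explicitly: u, v.
So |H| = 2.
A ground atom is a predicate applied to a tuple of terms from H, so the count is the sum over predicates of |H|^arity:
  Path: 2
Total ground atoms: 2.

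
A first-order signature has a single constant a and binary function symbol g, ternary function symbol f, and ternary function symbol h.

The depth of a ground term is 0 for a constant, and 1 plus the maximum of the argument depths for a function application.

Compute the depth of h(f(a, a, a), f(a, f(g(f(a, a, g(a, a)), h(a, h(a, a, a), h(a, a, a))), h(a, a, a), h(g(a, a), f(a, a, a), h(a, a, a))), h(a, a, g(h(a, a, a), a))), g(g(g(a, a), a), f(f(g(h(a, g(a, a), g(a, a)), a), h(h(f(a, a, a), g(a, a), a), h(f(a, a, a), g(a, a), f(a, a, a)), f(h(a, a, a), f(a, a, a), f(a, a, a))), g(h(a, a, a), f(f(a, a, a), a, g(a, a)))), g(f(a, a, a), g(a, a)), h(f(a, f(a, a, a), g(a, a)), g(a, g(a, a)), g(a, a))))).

7

depth(f(a, a, a)) = 1 + max(0, 0, 0) = 1
depth(g(a, a)) = 1 + max(0, 0) = 1
depth(f(a, a, g(a, a))) = 1 + max(0, 0, 1) = 2
depth(h(a, a, a)) = 1 + max(0, 0, 0) = 1
depth(h(a, h(a, a, a), h(a, a, a))) = 1 + max(0, 1, 1) = 2
depth(g(f(a, a, g(a, a)), h(a, h(a, a, a), h(a, a, a)))) = 1 + max(2, 2) = 3
depth(h(g(a, a), f(a, a, a), h(a, a, a))) = 1 + max(1, 1, 1) = 2
depth(f(g(f(a, a, g(a, a)), h(a, h(a, a, a), h(a, a, a))), h(a, a, a), h(g(a, a), f(a, a, a), h(a, a, a)))) = 1 + max(3, 1, 2) = 4
depth(g(h(a, a, a), a)) = 1 + max(1, 0) = 2
depth(h(a, a, g(h(a, a, a), a))) = 1 + max(0, 0, 2) = 3
depth(f(a, f(g(f(a, a, g(a, a)), h(a, h(a, a, a), h(a, a, a))), h(a, a, a), h(g(a, a), f(a, a, a), h(a, a, a))), h(a, a, g(h(a, a, a), a)))) = 1 + max(0, 4, 3) = 5
depth(g(g(a, a), a)) = 1 + max(1, 0) = 2
depth(h(a, g(a, a), g(a, a))) = 1 + max(0, 1, 1) = 2
depth(g(h(a, g(a, a), g(a, a)), a)) = 1 + max(2, 0) = 3
depth(h(f(a, a, a), g(a, a), a)) = 1 + max(1, 1, 0) = 2
depth(h(f(a, a, a), g(a, a), f(a, a, a))) = 1 + max(1, 1, 1) = 2
depth(f(h(a, a, a), f(a, a, a), f(a, a, a))) = 1 + max(1, 1, 1) = 2
depth(h(h(f(a, a, a), g(a, a), a), h(f(a, a, a), g(a, a), f(a, a, a)), f(h(a, a, a), f(a, a, a), f(a, a, a)))) = 1 + max(2, 2, 2) = 3
depth(f(f(a, a, a), a, g(a, a))) = 1 + max(1, 0, 1) = 2
depth(g(h(a, a, a), f(f(a, a, a), a, g(a, a)))) = 1 + max(1, 2) = 3
depth(f(g(h(a, g(a, a), g(a, a)), a), h(h(f(a, a, a), g(a, a), a), h(f(a, a, a), g(a, a), f(a, a, a)), f(h(a, a, a), f(a, a, a), f(a, a, a))), g(h(a, a, a), f(f(a, a, a), a, g(a, a))))) = 1 + max(3, 3, 3) = 4
depth(g(f(a, a, a), g(a, a))) = 1 + max(1, 1) = 2
depth(f(a, f(a, a, a), g(a, a))) = 1 + max(0, 1, 1) = 2
depth(g(a, g(a, a))) = 1 + max(0, 1) = 2
depth(h(f(a, f(a, a, a), g(a, a)), g(a, g(a, a)), g(a, a))) = 1 + max(2, 2, 1) = 3
depth(f(f(g(h(a, g(a, a), g(a, a)), a), h(h(f(a, a, a), g(a, a), a), h(f(a, a, a), g(a, a), f(a, a, a)), f(h(a, a, a), f(a, a, a), f(a, a, a))), g(h(a, a, a), f(f(a, a, a), a, g(a, a)))), g(f(a, a, a), g(a, a)), h(f(a, f(a, a, a), g(a, a)), g(a, g(a, a)), g(a, a)))) = 1 + max(4, 2, 3) = 5
depth(g(g(g(a, a), a), f(f(g(h(a, g(a, a), g(a, a)), a), h(h(f(a, a, a), g(a, a), a), h(f(a, a, a), g(a, a), f(a, a, a)), f(h(a, a, a), f(a, a, a), f(a, a, a))), g(h(a, a, a), f(f(a, a, a), a, g(a, a)))), g(f(a, a, a), g(a, a)), h(f(a, f(a, a, a), g(a, a)), g(a, g(a, a)), g(a, a))))) = 1 + max(2, 5) = 6
depth(h(f(a, a, a), f(a, f(g(f(a, a, g(a, a)), h(a, h(a, a, a), h(a, a, a))), h(a, a, a), h(g(a, a), f(a, a, a), h(a, a, a))), h(a, a, g(h(a, a, a), a))), g(g(g(a, a), a), f(f(g(h(a, g(a, a), g(a, a)), a), h(h(f(a, a, a), g(a, a), a), h(f(a, a, a), g(a, a), f(a, a, a)), f(h(a, a, a), f(a, a, a), f(a, a, a))), g(h(a, a, a), f(f(a, a, a), a, g(a, a)))), g(f(a, a, a), g(a, a)), h(f(a, f(a, a, a), g(a, a)), g(a, g(a, a)), g(a, a)))))) = 1 + max(1, 5, 6) = 7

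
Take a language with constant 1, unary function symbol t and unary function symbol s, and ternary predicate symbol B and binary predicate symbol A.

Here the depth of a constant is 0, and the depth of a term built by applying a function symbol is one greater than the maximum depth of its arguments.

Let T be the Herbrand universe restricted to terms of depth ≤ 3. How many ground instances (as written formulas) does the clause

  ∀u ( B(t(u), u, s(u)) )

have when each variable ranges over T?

15

Ground terms of depth ≤ 3:
  Count level by level. With function symbols t/1, s/1, the terms of depth ≤ k are the 1 constant together with each function applied to depth-≤(k−1) tuples, so N_k = 1 + N_{k-1} + N_{k-1}.
  N_0 = 1
  N_1 = 1 + 1 + 1 = 3
  N_2 = 1 + 3 + 3 = 7
  N_3 = 1 + 7 + 7 = 15
So there are 15 ground terms available for substitution.
The body mentions the single quantified variable u; since ground terms form a free algebra, no two substitutions collapse to the same formula.
Number of ground instances = 15.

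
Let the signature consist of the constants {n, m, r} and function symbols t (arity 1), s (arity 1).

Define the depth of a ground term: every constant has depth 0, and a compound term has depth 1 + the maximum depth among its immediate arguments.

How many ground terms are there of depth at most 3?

45

If N_k denotes the number of depth-≤k ground terms, the 3 constants give N_0 = 3, and each function symbol of arity r contributes N_{k-1}^r new terms at level k: N_k = 3 + N_{k-1} + N_{k-1}.
N_0 = 3
N_1 = 3 + 3 + 3 = 9
N_2 = 3 + 9 + 9 = 21
N_3 = 3 + 21 + 21 = 45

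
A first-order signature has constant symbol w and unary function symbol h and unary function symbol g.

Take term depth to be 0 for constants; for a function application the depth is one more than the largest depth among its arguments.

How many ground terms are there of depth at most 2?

7

Let N_k count ground terms of depth at most k. Each non-constant term of depth ≤ k is some function symbol applied to depth-≤(k−1) arguments, giving N_k = 1 + N_{k-1} + N_{k-1}.
N_0 = 1
N_1 = 1 + 1 + 1 = 3
N_2 = 1 + 3 + 3 = 7
Explicitly: w, h(w), h(h(w)), h(g(w)), g(w), g(h(w)), g(g(w)).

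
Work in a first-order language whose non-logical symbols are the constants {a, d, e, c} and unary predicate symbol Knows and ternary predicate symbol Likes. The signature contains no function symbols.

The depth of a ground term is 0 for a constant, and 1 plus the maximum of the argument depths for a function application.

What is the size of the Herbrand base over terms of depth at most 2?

68

First count ground terms of depth ≤ 2.
With no function symbols every ground term is a constant, so there are exactly 4 ground terms at every depth bound.
N_0 = 4
N_1 = 4
N_2 = 4
Explicitly: a, d, e, c.
So |H| = 4.
A ground atom is a predicate applied to a tuple of terms from H, so the count is the sum over predicates of |H|^arity:
  Knows: 4;  Likes: 4^3 = 64
Total ground atoms: 4 + 64 = 68.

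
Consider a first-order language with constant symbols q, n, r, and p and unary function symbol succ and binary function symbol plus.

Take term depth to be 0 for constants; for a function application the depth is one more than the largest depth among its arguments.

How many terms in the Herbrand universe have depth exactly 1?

20

Let N_k count ground terms of depth at most k. Each non-constant term of depth ≤ k is some function symbol applied to depth-≤(k−1) arguments, giving N_k = 4 + N_{k-1} + N_{k-1}^2.
N_0 = 4
N_1 = 4 + 4 + 4^2 = 24
Terms of depth exactly 1: N_1 − N_0 = 24 − 4 = 20.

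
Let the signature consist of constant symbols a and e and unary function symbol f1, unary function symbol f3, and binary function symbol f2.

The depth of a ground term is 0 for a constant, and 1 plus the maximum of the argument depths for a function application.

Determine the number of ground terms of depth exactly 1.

8

Write N_k for the number of ground terms of depth ≤ k. A term of depth ≤ k is either a constant or a function symbol applied to arguments of depth ≤ k−1, so N_k = 2 + N_{k-1} + N_{k-1} + N_{k-1}^2.
N_0 = 2
N_1 = 2 + 2 + 2 + 2^2 = 10
Terms of depth exactly 1: N_1 − N_0 = 10 − 2 = 8.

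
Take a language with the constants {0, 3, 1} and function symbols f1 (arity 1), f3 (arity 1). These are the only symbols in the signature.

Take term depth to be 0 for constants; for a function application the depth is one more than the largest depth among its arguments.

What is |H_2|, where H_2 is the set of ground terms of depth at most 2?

21

If N_k denotes the number of depth-≤k ground terms, the 3 constants give N_0 = 3, and each function symbol of arity r contributes N_{k-1}^r new terms at level k: N_k = 3 + N_{k-1} + N_{k-1}.
N_0 = 3
N_1 = 3 + 3 + 3 = 9
N_2 = 3 + 9 + 9 = 21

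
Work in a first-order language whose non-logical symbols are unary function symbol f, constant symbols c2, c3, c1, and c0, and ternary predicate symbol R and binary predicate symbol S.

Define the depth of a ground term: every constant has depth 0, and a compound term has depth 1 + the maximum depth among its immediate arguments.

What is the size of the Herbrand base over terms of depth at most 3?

First count ground terms of depth ≤ 3.
Let N_k count ground terms of depth at most k. Each non-constant term of depth ≤ k is some function symbol applied to depth-≤(k−1) arguments, giving N_k = 4 + N_{k-1}.
N_0 = 4
N_1 = 4 + 4 = 8
N_2 = 4 + 8 = 12
N_3 = 4 + 12 = 16
So |H| = 16.
Ground atoms are formed by filling each argument slot of a predicate with a term from H, so an r-ary predicate gives |H|^r atoms:
  R: 16^3 = 4096;  S: 16^2 = 256
Total ground atoms: 4096 + 256 = 4352.

4352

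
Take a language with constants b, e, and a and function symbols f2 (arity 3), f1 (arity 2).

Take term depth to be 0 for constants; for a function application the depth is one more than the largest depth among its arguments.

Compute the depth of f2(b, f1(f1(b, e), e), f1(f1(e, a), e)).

3

depth(f1(b, e)) = 1 + max(0, 0) = 1
depth(f1(f1(b, e), e)) = 1 + max(1, 0) = 2
depth(f1(e, a)) = 1 + max(0, 0) = 1
depth(f1(f1(e, a), e)) = 1 + max(1, 0) = 2
depth(f2(b, f1(f1(b, e), e), f1(f1(e, a), e))) = 1 + max(0, 2, 2) = 3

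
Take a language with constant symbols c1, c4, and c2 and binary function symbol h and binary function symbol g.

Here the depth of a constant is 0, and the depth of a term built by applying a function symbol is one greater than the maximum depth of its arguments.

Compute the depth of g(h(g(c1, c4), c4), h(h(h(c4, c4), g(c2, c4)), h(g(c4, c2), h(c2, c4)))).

4

depth(g(c1, c4)) = 1 + max(0, 0) = 1
depth(h(g(c1, c4), c4)) = 1 + max(1, 0) = 2
depth(h(c4, c4)) = 1 + max(0, 0) = 1
depth(g(c2, c4)) = 1 + max(0, 0) = 1
depth(h(h(c4, c4), g(c2, c4))) = 1 + max(1, 1) = 2
depth(g(c4, c2)) = 1 + max(0, 0) = 1
depth(h(c2, c4)) = 1 + max(0, 0) = 1
depth(h(g(c4, c2), h(c2, c4))) = 1 + max(1, 1) = 2
depth(h(h(h(c4, c4), g(c2, c4)), h(g(c4, c2), h(c2, c4)))) = 1 + max(2, 2) = 3
depth(g(h(g(c1, c4), c4), h(h(h(c4, c4), g(c2, c4)), h(g(c4, c2), h(c2, c4))))) = 1 + max(2, 3) = 4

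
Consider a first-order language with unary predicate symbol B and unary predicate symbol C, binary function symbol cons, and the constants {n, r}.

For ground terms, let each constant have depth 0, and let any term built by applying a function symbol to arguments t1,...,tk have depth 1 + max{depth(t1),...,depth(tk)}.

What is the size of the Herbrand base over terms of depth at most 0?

4

First count ground terms of depth ≤ 0.
Write N_k for the number of ground terms of depth ≤ k. A term of depth ≤ k is either a constant or a function symbol applied to arguments of depth ≤ k−1, so N_k = 2 + N_{k-1}^2.
N_0 = 2
So |H| = 2.
A ground atom is a predicate applied to a tuple of terms from H, so the count is the sum over predicates of |H|^arity:
  B: 2;  C: 2
Total ground atoms: 2 + 2 = 4.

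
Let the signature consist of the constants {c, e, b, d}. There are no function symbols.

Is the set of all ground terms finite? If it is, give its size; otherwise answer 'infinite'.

4

There are no function symbols, so every ground term is one of the 4 constants.
The Herbrand universe is {c, e, b, d}, which is finite with 4 elements.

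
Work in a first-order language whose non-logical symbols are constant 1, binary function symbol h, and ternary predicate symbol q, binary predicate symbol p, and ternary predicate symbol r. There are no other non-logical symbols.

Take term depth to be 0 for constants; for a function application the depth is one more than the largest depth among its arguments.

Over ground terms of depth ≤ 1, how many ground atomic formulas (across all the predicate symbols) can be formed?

First count ground terms of depth ≤ 1.
If N_k denotes the number of depth-≤k ground terms, the 1 constant gives N_0 = 1, and each function symbol of arity r contributes N_{k-1}^r new terms at level k: N_k = 1 + N_{k-1}^2.
N_0 = 1
N_1 = 1 + 1^2 = 2
Explicitly: 1, h(1, 1).
So |H| = 2.
A ground atom is a predicate applied to a tuple of terms from H, so the count is the sum over predicates of |H|^arity:
  q: 2^3 = 8;  p: 2^2 = 4;  r: 2^3 = 8
Total ground atoms: 8 + 4 + 8 = 20.

20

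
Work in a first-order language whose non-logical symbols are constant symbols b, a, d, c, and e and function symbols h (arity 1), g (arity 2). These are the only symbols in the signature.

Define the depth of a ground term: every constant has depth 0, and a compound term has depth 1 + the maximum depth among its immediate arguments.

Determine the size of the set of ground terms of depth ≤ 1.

If N_k denotes the number of depth-≤k ground terms, the 5 constants give N_0 = 5, and each function symbol of arity r contributes N_{k-1}^r new terms at level k: N_k = 5 + N_{k-1} + N_{k-1}^2.
N_0 = 5
N_1 = 5 + 5 + 5^2 = 35

35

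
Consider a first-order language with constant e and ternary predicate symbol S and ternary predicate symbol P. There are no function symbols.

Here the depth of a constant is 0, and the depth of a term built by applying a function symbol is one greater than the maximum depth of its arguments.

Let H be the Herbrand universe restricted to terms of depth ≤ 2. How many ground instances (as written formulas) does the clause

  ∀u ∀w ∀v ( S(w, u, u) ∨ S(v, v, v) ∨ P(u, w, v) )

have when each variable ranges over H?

Ground terms of depth ≤ 2:
  With no function symbols every ground term is a constant, so there is exactly 1 ground term at every depth bound.
  N_0 = 1
  N_1 = 1
  N_2 = 1
  Explicitly: e.
So there is exactly 1 ground term available for substitution.
There are 3 variables to instantiate (u, w, v), each occurring in at least one literal, so different choices give different ground instances.
Number of ground instances = 1^3 = 1.

1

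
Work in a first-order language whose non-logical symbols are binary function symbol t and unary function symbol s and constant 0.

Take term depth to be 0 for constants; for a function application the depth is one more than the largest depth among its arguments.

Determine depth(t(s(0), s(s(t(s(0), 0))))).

depth(s(0)) = 1 + depth(0) = 1 + 0 = 1
depth(t(s(0), 0)) = 1 + max(1, 0) = 2
depth(s(t(s(0), 0))) = 1 + depth(t(s(0), 0)) = 1 + 2 = 3
depth(s(s(t(s(0), 0)))) = 1 + depth(s(t(s(0), 0))) = 1 + 3 = 4
depth(t(s(0), s(s(t(s(0), 0))))) = 1 + max(1, 4) = 5

5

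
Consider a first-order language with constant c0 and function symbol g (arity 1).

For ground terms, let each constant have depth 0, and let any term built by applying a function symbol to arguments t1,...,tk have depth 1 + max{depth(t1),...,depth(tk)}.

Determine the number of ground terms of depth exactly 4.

Count level by level. With function symbols g/1, the terms of depth ≤ k are the 1 constant together with each function applied to depth-≤(k−1) tuples, so N_k = 1 + N_{k-1}.
N_0 = 1
N_1 = 1 + 1 = 2
N_2 = 1 + 2 = 3
N_3 = 1 + 3 = 4
N_4 = 1 + 4 = 5
Terms of depth exactly 4: N_4 − N_3 = 5 − 4 = 1.

1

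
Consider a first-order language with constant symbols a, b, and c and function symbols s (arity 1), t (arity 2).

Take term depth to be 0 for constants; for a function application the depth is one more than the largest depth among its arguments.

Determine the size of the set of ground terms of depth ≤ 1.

Write N_k for the number of ground terms of depth ≤ k. A term of depth ≤ k is either a constant or a function symbol applied to arguments of depth ≤ k−1, so N_k = 3 + N_{k-1} + N_{k-1}^2.
N_0 = 3
N_1 = 3 + 3 + 3^2 = 15

15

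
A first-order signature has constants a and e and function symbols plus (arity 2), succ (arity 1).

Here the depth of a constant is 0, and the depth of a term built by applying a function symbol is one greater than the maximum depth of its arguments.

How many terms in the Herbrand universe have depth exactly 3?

Let N_k count ground terms of depth at most k. Each non-constant term of depth ≤ k is some function symbol applied to depth-≤(k−1) arguments, giving N_k = 2 + N_{k-1}^2 + N_{k-1}.
N_0 = 2
N_1 = 2 + 2^2 + 2 = 8
N_2 = 2 + 8^2 + 8 = 74
N_3 = 2 + 74^2 + 74 = 5552
Terms of depth exactly 3: N_3 − N_2 = 5552 − 74 = 5478.

5478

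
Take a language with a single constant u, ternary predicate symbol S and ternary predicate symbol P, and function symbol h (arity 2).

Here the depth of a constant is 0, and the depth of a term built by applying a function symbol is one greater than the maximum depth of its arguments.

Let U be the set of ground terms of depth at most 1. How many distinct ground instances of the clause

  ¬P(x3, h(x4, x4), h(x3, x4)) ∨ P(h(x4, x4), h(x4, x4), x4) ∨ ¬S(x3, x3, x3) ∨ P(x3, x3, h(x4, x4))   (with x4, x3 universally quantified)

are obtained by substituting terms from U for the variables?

4

Ground terms of depth ≤ 1:
  If N_k denotes the number of depth-≤k ground terms, the 1 constant gives N_0 = 1, and each function symbol of arity r contributes N_{k-1}^r new terms at level k: N_k = 1 + N_{k-1}^2.
  N_0 = 1
  N_1 = 1 + 1^2 = 2
  Explicitly: u, h(u, u).
So there are 2 ground terms available for substitution.
Each of x4, x3 ranges independently over the available ground terms, and distinct assignments produce distinct instances.
Number of ground instances = 2^2 = 4.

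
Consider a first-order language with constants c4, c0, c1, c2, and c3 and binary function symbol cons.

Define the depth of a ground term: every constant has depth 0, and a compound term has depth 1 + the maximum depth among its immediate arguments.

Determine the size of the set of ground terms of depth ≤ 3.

819030

Write N_k for the number of ground terms of depth ≤ k. A term of depth ≤ k is either a constant or a function symbol applied to arguments of depth ≤ k−1, so N_k = 5 + N_{k-1}^2.
N_0 = 5
N_1 = 5 + 5^2 = 30
N_2 = 5 + 30^2 = 905
N_3 = 5 + 905^2 = 819030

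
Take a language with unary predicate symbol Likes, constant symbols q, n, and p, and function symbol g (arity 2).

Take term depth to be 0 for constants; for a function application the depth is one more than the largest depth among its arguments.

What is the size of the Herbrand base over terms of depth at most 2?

147

First count ground terms of depth ≤ 2.
Write N_k for the number of ground terms of depth ≤ k. A term of depth ≤ k is either a constant or a function symbol applied to arguments of depth ≤ k−1, so N_k = 3 + N_{k-1}^2.
N_0 = 3
N_1 = 3 + 3^2 = 12
N_2 = 3 + 12^2 = 147
So |H| = 147.
Ground atoms are formed by filling each argument slot of a predicate with a term from H, so an r-ary predicate gives |H|^r atoms:
  Likes: 147
Total ground atoms: 147.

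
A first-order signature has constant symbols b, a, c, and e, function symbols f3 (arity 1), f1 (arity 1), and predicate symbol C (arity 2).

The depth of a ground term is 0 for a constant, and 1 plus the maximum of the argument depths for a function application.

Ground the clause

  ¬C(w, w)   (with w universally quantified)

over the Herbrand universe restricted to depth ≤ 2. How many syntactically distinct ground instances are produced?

28

Ground terms of depth ≤ 2:
  Count level by level. With function symbols f3/1, f1/1, the terms of depth ≤ k are the 4 constants together with each function applied to depth-≤(k−1) tuples, so N_k = 4 + N_{k-1} + N_{k-1}.
  N_0 = 4
  N_1 = 4 + 4 + 4 = 12
  N_2 = 4 + 12 + 12 = 28
So there are 28 ground terms available for substitution.
The clause has 1 distinct variable (w), which appears in the body. In the free term algebra distinct substitutions yield syntactically distinct ground instances.
Number of ground instances = 28.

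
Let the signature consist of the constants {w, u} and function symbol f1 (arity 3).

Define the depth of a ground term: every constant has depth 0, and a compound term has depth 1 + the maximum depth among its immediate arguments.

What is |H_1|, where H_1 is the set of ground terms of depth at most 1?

If N_k denotes the number of depth-≤k ground terms, the 2 constants give N_0 = 2, and each function symbol of arity r contributes N_{k-1}^r new terms at level k: N_k = 2 + N_{k-1}^3.
N_0 = 2
N_1 = 2 + 2^3 = 10

10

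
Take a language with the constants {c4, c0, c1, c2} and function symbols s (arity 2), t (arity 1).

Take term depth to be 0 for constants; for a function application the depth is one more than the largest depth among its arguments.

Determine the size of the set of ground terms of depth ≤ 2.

604

Write N_k for the number of ground terms of depth ≤ k. A term of depth ≤ k is either a constant or a function symbol applied to arguments of depth ≤ k−1, so N_k = 4 + N_{k-1}^2 + N_{k-1}.
N_0 = 4
N_1 = 4 + 4^2 + 4 = 24
N_2 = 4 + 24^2 + 24 = 604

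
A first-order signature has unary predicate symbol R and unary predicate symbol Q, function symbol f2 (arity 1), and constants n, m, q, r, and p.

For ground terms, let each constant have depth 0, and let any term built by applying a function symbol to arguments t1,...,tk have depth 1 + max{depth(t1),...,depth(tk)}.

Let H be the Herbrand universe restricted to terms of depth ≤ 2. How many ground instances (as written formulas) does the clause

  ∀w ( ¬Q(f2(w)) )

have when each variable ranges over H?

Ground terms of depth ≤ 2:
  Count level by level. With function symbols f2/1, the terms of depth ≤ k are the 5 constants together with each function applied to depth-≤(k−1) tuples, so N_k = 5 + N_{k-1}.
  N_0 = 5
  N_1 = 5 + 5 = 10
  N_2 = 5 + 10 = 15
So there are 15 ground terms available for substitution.
The clause has 1 distinct variable (w), which appears in the body. In the free term algebra distinct substitutions yield syntactically distinct ground instances.
Number of ground instances = 15.

15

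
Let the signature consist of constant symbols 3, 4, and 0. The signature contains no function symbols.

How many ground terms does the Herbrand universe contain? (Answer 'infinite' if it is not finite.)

There are no function symbols, so every ground term is one of the 3 constants.
The Herbrand universe is {3, 4, 0}, which is finite with 3 elements.

3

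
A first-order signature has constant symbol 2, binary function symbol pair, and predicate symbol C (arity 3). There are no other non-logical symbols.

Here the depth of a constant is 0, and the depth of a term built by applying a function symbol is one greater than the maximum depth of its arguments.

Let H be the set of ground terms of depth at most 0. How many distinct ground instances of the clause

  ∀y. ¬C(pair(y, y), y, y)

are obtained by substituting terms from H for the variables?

1

Ground terms of depth ≤ 0:
  Count level by level. With function symbols pair/2, the terms of depth ≤ k are the 1 constant together with each function applied to depth-≤(k−1) tuples, so N_k = 1 + N_{k-1}^2.
  N_0 = 1
  Explicitly: 2.
So there is exactly 1 ground term available for substitution.
There is 1 variable to instantiate (y),  occurring in at least one literal, so different choices give different ground instances.
Number of ground instances = 1.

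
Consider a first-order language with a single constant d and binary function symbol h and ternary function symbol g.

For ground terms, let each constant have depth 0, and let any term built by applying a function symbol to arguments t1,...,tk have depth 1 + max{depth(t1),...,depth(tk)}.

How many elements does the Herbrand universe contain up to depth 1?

Let N_k count ground terms of depth at most k. Each non-constant term of depth ≤ k is some function symbol applied to depth-≤(k−1) arguments, giving N_k = 1 + N_{k-1}^2 + N_{k-1}^3.
N_0 = 1
N_1 = 1 + 1^2 + 1^3 = 3

3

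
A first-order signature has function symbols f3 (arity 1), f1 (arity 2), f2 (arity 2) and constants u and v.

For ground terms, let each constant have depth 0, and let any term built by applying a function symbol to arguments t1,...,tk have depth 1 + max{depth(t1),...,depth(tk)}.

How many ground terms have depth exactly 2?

Let N_k count ground terms of depth at most k. Each non-constant term of depth ≤ k is some function symbol applied to depth-≤(k−1) arguments, giving N_k = 2 + N_{k-1} + N_{k-1}^2 + N_{k-1}^2.
N_0 = 2
N_1 = 2 + 2 + 2^2 + 2^2 = 12
N_2 = 2 + 12 + 12^2 + 12^2 = 302
Terms of depth exactly 2: N_2 − N_1 = 302 − 12 = 290.

290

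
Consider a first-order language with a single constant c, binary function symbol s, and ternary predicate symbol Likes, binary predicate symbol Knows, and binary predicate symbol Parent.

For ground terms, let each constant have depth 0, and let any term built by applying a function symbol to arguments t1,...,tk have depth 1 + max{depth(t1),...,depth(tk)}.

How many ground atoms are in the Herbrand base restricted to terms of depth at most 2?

First count ground terms of depth ≤ 2.
Write N_k for the number of ground terms of depth ≤ k. A term of depth ≤ k is either a constant or a function symbol applied to arguments of depth ≤ k−1, so N_k = 1 + N_{k-1}^2.
N_0 = 1
N_1 = 1 + 1^2 = 2
N_2 = 1 + 2^2 = 5
Explicitly: c, s(c, c), s(c, s(c, c)), s(s(c, c), c), s(s(c, c), s(c, c)).
So |H| = 5.
Ground atoms are formed by filling each argument slot of a predicate with a term from H, so an r-ary predicate gives |H|^r atoms:
  Likes: 5^3 = 125;  Knows: 5^2 = 25;  Parent: 5^2 = 25
Total ground atoms: 125 + 25 + 25 = 175.

175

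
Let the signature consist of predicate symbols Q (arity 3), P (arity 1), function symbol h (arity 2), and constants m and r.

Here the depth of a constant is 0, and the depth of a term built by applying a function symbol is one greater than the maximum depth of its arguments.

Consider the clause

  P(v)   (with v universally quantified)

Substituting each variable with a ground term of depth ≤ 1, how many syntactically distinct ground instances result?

6

Ground terms of depth ≤ 1:
  Let N_k = |{terms of depth ≤ k}|. Then N_0 = 2 and N_k = 2 + N_{k-1}^2 for k ≥ 1 (one summand per function symbol, arity giving the exponent).
  N_0 = 2
  N_1 = 2 + 2^2 = 6
So there are 6 ground terms available for substitution.
The clause has 1 distinct variable (v), which appears in the body. In the free term algebra distinct substitutions yield syntactically distinct ground instances.
Number of ground instances = 6.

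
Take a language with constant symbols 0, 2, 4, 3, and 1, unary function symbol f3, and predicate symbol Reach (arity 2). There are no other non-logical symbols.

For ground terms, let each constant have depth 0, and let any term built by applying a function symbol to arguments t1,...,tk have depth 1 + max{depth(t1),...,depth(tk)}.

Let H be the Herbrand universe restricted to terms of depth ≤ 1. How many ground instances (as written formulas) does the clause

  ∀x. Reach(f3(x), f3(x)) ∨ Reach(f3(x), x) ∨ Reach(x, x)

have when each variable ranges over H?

Ground terms of depth ≤ 1:
  Let N_k = |{terms of depth ≤ k}|. Then N_0 = 5 and N_k = 5 + N_{k-1} for k ≥ 1 (one summand per function symbol, arity giving the exponent).
  N_0 = 5
  N_1 = 5 + 5 = 10
  Explicitly: 0, 2, 4, 3, 1, f3(0), f3(2), f3(4), f3(3), f3(1).
So there are 10 ground terms available for substitution.
There is 1 variable to instantiate (x),  occurring in at least one literal, so different choices give different ground instances.
Number of ground instances = 10.

10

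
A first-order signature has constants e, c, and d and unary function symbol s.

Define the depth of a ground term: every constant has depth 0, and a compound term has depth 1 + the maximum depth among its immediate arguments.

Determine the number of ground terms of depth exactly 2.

Count level by level. With function symbols s/1, the terms of depth ≤ k are the 3 constants together with each function applied to depth-≤(k−1) tuples, so N_k = 3 + N_{k-1}.
N_0 = 3
N_1 = 3 + 3 = 6
N_2 = 3 + 6 = 9
Terms of depth exactly 2: N_2 − N_1 = 9 − 6 = 3.

3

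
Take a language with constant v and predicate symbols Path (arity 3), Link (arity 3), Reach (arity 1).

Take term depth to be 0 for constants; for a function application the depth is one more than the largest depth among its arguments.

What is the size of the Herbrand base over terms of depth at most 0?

First count ground terms of depth ≤ 0.
With no function symbols every ground term is a constant, so there is exactly 1 ground term at every depth bound.
N_0 = 1
Explicitly: v.
So |H| = 1.
Ground atoms are formed by filling each argument slot of a predicate with a term from H, so an r-ary predicate gives |H|^r atoms:
  Path: 1^3 = 1;  Link: 1^3 = 1;  Reach: 1
Total ground atoms: 1 + 1 + 1 = 3.

3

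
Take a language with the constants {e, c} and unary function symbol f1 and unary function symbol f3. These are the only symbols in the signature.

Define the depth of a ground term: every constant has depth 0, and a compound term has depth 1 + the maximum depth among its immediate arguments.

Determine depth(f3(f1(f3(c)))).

depth(f3(c)) = 1 + depth(c) = 1 + 0 = 1
depth(f1(f3(c))) = 1 + depth(f3(c)) = 1 + 1 = 2
depth(f3(f1(f3(c)))) = 1 + depth(f1(f3(c))) = 1 + 2 = 3

3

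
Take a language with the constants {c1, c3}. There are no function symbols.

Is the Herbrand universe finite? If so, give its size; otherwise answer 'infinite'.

2

There are no function symbols, so every ground term is one of the 2 constants.
The Herbrand universe is {c1, c3}, which is finite with 2 elements.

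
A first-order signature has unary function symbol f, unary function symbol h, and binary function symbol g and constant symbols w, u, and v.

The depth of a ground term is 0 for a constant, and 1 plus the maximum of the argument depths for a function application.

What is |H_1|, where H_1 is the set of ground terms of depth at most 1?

18

Let N_k = |{terms of depth ≤ k}|. Then N_0 = 3 and N_k = 3 + N_{k-1} + N_{k-1} + N_{k-1}^2 for k ≥ 1 (one summand per function symbol, arity giving the exponent).
N_0 = 3
N_1 = 3 + 3 + 3 + 3^2 = 18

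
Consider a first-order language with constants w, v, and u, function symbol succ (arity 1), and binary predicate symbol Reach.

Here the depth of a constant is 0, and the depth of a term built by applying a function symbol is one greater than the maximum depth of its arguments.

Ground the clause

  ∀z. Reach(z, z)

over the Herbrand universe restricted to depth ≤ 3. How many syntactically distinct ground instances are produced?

12

Ground terms of depth ≤ 3:
  Let N_k count ground terms of depth at most k. Each non-constant term of depth ≤ k is some function symbol applied to depth-≤(k−1) arguments, giving N_k = 3 + N_{k-1}.
  N_0 = 3
  N_1 = 3 + 3 = 6
  N_2 = 3 + 6 = 9
  N_3 = 3 + 9 = 12
So there are 12 ground terms available for substitution.
The body mentions the single quantified variable z; since ground terms form a free algebra, no two substitutions collapse to the same formula.
Number of ground instances = 12.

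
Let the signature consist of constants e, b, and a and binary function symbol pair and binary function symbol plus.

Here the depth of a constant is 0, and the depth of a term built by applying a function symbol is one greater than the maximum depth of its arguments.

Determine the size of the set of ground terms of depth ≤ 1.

21

If N_k denotes the number of depth-≤k ground terms, the 3 constants give N_0 = 3, and each function symbol of arity r contributes N_{k-1}^r new terms at level k: N_k = 3 + N_{k-1}^2 + N_{k-1}^2.
N_0 = 3
N_1 = 3 + 3^2 + 3^2 = 21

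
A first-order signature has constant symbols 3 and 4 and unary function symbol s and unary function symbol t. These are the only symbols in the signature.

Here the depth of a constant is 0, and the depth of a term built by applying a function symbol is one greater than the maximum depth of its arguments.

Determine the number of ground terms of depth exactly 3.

Let N_k = |{terms of depth ≤ k}|. Then N_0 = 2 and N_k = 2 + N_{k-1} + N_{k-1} for k ≥ 1 (one summand per function symbol, arity giving the exponent).
N_0 = 2
N_1 = 2 + 2 + 2 = 6
N_2 = 2 + 6 + 6 = 14
N_3 = 2 + 14 + 14 = 30
Terms of depth exactly 3: N_3 − N_2 = 30 − 14 = 16.

16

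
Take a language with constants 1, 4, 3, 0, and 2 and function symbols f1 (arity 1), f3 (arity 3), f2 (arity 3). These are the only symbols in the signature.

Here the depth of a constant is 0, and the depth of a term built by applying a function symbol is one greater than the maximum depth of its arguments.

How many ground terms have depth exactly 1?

255

If N_k denotes the number of depth-≤k ground terms, the 5 constants give N_0 = 5, and each function symbol of arity r contributes N_{k-1}^r new terms at level k: N_k = 5 + N_{k-1} + N_{k-1}^3 + N_{k-1}^3.
N_0 = 5
N_1 = 5 + 5 + 5^3 + 5^3 = 260
Terms of depth exactly 1: N_1 − N_0 = 260 − 5 = 255.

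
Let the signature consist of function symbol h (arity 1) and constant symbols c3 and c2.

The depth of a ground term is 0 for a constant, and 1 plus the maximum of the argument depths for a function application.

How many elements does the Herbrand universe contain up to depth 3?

Count level by level. With function symbols h/1, the terms of depth ≤ k are the 2 constants together with each function applied to depth-≤(k−1) tuples, so N_k = 2 + N_{k-1}.
N_0 = 2
N_1 = 2 + 2 = 4
N_2 = 2 + 4 = 6
N_3 = 2 + 6 = 8

8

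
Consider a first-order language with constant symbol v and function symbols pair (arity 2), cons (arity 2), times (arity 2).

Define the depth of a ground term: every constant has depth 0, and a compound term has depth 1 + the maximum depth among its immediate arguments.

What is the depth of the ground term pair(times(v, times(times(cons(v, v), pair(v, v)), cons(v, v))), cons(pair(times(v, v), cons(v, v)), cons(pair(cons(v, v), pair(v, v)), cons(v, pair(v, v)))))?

depth(cons(v, v)) = 1 + max(0, 0) = 1
depth(pair(v, v)) = 1 + max(0, 0) = 1
depth(times(cons(v, v), pair(v, v))) = 1 + max(1, 1) = 2
depth(times(times(cons(v, v), pair(v, v)), cons(v, v))) = 1 + max(2, 1) = 3
depth(times(v, times(times(cons(v, v), pair(v, v)), cons(v, v)))) = 1 + max(0, 3) = 4
depth(times(v, v)) = 1 + max(0, 0) = 1
depth(pair(times(v, v), cons(v, v))) = 1 + max(1, 1) = 2
depth(pair(cons(v, v), pair(v, v))) = 1 + max(1, 1) = 2
depth(cons(v, pair(v, v))) = 1 + max(0, 1) = 2
depth(cons(pair(cons(v, v), pair(v, v)), cons(v, pair(v, v)))) = 1 + max(2, 2) = 3
depth(cons(pair(times(v, v), cons(v, v)), cons(pair(cons(v, v), pair(v, v)), cons(v, pair(v, v))))) = 1 + max(2, 3) = 4
depth(pair(times(v, times(times(cons(v, v), pair(v, v)), cons(v, v))), cons(pair(times(v, v), cons(v, v)), cons(pair(cons(v, v), pair(v, v)), cons(v, pair(v, v)))))) = 1 + max(4, 4) = 5

5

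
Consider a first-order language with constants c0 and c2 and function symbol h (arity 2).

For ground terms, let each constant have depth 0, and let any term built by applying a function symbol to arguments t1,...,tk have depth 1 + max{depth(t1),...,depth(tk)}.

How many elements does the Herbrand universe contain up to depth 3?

Count level by level. With function symbols h/2, the terms of depth ≤ k are the 2 constants together with each function applied to depth-≤(k−1) tuples, so N_k = 2 + N_{k-1}^2.
N_0 = 2
N_1 = 2 + 2^2 = 6
N_2 = 2 + 6^2 = 38
N_3 = 2 + 38^2 = 1446

1446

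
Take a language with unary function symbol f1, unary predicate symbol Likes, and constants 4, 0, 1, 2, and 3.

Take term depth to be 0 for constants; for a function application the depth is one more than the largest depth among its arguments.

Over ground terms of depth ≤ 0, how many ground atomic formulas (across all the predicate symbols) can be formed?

5

First count ground terms of depth ≤ 0.
Let N_k = |{terms of depth ≤ k}|. Then N_0 = 5 and N_k = 5 + N_{k-1} for k ≥ 1 (one summand per function symbol, arity giving the exponent).
N_0 = 5
Explicitly: 4, 0, 1, 2, 3.
So |H| = 5.
Ground atoms are formed by filling each argument slot of a predicate with a term from H, so an r-ary predicate gives |H|^r atoms:
  Likes: 5
Total ground atoms: 5.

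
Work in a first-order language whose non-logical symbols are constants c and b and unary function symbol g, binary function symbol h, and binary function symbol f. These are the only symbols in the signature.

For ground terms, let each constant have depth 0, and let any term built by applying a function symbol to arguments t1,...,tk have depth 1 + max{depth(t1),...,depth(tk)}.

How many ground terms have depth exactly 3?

182410

If N_k denotes the number of depth-≤k ground terms, the 2 constants give N_0 = 2, and each function symbol of arity r contributes N_{k-1}^r new terms at level k: N_k = 2 + N_{k-1} + N_{k-1}^2 + N_{k-1}^2.
N_0 = 2
N_1 = 2 + 2 + 2^2 + 2^2 = 12
N_2 = 2 + 12 + 12^2 + 12^2 = 302
N_3 = 2 + 302 + 302^2 + 302^2 = 182712
Terms of depth exactly 3: N_3 − N_2 = 182712 − 302 = 182410.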